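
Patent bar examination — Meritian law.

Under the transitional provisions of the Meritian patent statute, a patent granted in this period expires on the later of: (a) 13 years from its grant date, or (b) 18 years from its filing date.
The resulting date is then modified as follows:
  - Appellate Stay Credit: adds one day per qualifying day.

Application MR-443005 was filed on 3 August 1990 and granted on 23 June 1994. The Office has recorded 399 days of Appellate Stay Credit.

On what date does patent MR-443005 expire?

(a) grant + 13 years → 23 June 2007.
(b) filing + 18 years → 3 August 2008.
Later of the two: 3 August 2008.
Appellate Stay Credit: +399 days → 6 September 2009.

2009-09-06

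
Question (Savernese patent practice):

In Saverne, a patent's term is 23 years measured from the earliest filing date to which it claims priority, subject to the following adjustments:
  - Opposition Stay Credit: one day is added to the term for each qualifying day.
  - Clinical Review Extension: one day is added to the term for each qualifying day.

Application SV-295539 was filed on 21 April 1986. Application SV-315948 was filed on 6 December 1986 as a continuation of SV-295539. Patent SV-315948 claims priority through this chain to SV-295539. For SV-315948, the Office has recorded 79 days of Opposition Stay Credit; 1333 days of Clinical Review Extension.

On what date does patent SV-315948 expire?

March 3, 2013

Earliest priority filing: 21 April 1986.
Base term: 21 April 1986 + 23 years → 21 April 2009.
Opposition Stay Credit: +79 days → 9 July 2009.
Clinical Review Extension: +1333 days → 3 March 2013.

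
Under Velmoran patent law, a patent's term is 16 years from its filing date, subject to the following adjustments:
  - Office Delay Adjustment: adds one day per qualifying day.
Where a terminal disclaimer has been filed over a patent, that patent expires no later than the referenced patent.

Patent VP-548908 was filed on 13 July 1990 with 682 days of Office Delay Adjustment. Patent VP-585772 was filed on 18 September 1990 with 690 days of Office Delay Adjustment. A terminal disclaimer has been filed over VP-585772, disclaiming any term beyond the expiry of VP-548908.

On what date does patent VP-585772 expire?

Natural term of VP-585772:
  Base: filing + 16 years → 18 September 2006.
  Office Delay Adjustment: +690 days → 8 August 2008.
Expiry of referenced patent VP-548908:
  Base: filing + 16 years → 13 July 2006.
  Office Delay Adjustment: +682 days → 25 May 2008.
Terminal disclaimer: VP-585772 expires on the earlier of 8 August 2008 and 25 May 2008.

2008-05-25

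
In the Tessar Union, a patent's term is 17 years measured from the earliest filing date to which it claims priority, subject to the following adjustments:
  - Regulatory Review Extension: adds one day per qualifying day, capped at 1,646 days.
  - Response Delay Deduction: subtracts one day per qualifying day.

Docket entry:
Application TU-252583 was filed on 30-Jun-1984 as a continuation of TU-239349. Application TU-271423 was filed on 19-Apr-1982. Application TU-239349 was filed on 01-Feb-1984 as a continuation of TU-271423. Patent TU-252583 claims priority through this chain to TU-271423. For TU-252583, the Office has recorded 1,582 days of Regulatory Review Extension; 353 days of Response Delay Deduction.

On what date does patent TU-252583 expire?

2002-08-30

Earliest priority filing: 19 April 1982.
Base term: 19 April 1982 + 17 years → 19 April 1999.
Regulatory Review Extension: 1582 days (within the 1646-day cap) → +1582 days → 18 August 2003.
Response Delay Deduction: −353 days → 30 August 2002.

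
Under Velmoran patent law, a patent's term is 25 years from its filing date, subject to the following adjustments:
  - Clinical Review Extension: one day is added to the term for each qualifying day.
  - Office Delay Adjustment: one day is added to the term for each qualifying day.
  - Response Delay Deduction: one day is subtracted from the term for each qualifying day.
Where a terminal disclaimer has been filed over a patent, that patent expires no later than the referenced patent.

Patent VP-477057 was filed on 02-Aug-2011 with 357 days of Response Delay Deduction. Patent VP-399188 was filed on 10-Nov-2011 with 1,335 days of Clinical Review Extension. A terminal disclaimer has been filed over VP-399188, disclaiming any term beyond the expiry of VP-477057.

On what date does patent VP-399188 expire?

2035-08-11

Natural term of VP-399188:
  Base: filing + 25 years → 10 November 2036.
  Clinical Review Extension: +1335 days → 7 July 2040.
Expiry of referenced patent VP-477057:
  Base: filing + 25 years → 2 August 2036.
  Response Delay Deduction: −357 days → 11 August 2035.
Terminal disclaimer: VP-399188 expires on the earlier of 7 July 2040 and 11 August 2035.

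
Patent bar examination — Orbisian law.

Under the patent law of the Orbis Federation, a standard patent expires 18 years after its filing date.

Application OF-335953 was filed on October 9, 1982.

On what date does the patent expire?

Filing date + 18 years → 9 October 2000.

2000-10-09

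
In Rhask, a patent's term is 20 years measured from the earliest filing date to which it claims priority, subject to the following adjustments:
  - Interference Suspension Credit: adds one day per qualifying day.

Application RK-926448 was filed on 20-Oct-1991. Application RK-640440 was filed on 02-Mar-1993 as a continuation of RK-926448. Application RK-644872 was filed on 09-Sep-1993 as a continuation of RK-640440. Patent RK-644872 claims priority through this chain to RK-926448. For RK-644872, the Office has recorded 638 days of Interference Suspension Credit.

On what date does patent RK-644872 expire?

July 19, 2013

Earliest priority filing: 20 October 1991.
Base term: 20 October 1991 + 20 years → 20 October 2011.
Interference Suspension Credit: +638 days → 19 July 2013.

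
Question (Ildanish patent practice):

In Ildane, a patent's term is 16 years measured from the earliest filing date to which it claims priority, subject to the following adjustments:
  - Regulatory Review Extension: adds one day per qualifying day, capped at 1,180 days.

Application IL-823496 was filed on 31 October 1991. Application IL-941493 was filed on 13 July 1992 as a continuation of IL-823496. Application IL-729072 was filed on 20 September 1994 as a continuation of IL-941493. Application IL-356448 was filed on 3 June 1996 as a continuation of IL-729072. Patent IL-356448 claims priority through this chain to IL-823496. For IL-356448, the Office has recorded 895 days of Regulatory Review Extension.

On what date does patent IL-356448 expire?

Earliest priority filing: 31 October 1991.
Base term: 31 October 1991 + 16 years → 31 October 2007.
Regulatory Review Extension: 895 days (within the 1180-day cap) → +895 days → 13 April 2010.

2010-04-13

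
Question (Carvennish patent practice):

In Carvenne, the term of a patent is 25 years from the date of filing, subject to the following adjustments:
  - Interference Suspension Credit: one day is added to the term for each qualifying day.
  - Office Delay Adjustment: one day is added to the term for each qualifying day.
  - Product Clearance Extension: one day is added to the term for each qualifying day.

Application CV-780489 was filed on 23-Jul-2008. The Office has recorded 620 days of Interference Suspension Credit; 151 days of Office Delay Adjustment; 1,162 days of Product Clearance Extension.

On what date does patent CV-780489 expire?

2038-11-07

Base term: filing date + 25 years → 23 July 2033.
Interference Suspension Credit: +620 days → 4 April 2035.
Office Delay Adjustment: +151 days → 2 September 2035.
Product Clearance Extension: +1162 days → 7 November 2038.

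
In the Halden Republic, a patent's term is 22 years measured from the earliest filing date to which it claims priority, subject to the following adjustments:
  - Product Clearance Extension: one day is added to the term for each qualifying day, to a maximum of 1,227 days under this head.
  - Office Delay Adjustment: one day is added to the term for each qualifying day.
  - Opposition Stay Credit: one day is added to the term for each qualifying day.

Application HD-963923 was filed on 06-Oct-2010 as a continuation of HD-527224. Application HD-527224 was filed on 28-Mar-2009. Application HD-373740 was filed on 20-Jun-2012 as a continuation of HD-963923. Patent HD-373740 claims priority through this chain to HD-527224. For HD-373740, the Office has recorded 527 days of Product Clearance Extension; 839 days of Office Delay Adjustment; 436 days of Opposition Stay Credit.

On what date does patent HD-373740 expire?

March 3, 2036

Earliest priority filing: 28 March 2009.
Base term: 28 March 2009 + 22 years → 28 March 2031.
Product Clearance Extension: 527 days (within the 1227-day cap) → +527 days → 5 September 2032.
Office Delay Adjustment: +839 days → 23 December 2034.
Opposition Stay Credit: +436 days → 3 March 2036.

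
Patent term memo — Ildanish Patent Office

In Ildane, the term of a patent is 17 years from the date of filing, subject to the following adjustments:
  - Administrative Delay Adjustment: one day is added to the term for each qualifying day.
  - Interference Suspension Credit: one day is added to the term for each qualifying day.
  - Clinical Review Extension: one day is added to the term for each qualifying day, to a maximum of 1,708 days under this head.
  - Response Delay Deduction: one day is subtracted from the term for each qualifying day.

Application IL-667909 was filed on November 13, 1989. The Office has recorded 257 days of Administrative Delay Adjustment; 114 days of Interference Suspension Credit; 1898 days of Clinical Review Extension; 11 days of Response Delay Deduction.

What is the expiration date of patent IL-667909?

July 12, 2012

Base term: filing date + 17 years → 13 November 2006.
Administrative Delay Adjustment: +257 days → 28 July 2007.
Interference Suspension Credit: +114 days → 19 November 2007.
Clinical Review Extension: 1898 days claimed exceeds the 1708-day cap, so +1708 days → 23 July 2012.
Response Delay Deduction: −11 days → 12 July 2012.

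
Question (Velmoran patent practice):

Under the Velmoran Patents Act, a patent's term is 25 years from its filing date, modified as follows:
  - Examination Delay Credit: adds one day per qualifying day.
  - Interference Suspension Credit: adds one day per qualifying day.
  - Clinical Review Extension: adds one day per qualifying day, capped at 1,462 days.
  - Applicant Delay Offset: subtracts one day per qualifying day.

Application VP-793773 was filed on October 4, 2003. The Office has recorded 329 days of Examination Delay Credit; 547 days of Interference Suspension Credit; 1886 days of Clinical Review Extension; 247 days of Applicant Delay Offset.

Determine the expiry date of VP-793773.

June 26, 2034

Base term: filing date + 25 years → 4 October 2028.
Examination Delay Credit: +329 days → 29 August 2029.
Interference Suspension Credit: +547 days → 27 February 2031.
Clinical Review Extension: 1886 days claimed exceeds the 1462-day cap, so +1462 days → 28 February 2035.
Applicant Delay Offset: −247 days → 26 June 2034.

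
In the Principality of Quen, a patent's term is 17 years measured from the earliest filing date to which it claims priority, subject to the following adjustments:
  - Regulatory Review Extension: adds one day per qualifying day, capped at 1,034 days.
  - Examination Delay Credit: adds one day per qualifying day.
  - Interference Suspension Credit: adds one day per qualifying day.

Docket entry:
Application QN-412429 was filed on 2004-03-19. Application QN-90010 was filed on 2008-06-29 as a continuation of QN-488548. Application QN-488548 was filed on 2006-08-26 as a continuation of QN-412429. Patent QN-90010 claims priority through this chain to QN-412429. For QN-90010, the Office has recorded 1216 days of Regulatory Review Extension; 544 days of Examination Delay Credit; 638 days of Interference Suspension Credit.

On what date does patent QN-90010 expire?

Earliest priority filing: 19 March 2004.
Base term: 19 March 2004 + 17 years → 19 March 2021.
Regulatory Review Extension: 1216 days claimed exceeds the 1034-day cap, so +1034 days → 17 January 2024.
Examination Delay Credit: +544 days → 14 July 2025.
Interference Suspension Credit: +638 days → 13 April 2027.

2027-04-13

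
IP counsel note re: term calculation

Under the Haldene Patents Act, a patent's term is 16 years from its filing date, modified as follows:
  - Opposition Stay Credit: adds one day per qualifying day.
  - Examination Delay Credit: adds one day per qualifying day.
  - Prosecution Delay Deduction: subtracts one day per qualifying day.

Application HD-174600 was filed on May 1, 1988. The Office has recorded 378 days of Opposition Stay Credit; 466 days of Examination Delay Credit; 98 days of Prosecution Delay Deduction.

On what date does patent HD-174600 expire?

Base term: filing date + 16 years → 1 May 2004.
Opposition Stay Credit: +378 days → 14 May 2005.
Examination Delay Credit: +466 days → 23 August 2006.
Prosecution Delay Deduction: −98 days → 17 May 2006.

May 17, 2006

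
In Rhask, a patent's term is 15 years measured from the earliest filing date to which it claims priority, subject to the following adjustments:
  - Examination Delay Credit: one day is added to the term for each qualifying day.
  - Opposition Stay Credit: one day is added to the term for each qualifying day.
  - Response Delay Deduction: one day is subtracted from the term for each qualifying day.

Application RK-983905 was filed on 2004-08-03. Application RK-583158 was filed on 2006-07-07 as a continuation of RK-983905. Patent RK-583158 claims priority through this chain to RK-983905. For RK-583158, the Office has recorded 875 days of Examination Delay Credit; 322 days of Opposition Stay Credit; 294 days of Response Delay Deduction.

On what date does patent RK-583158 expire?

Earliest priority filing: 3 August 2004.
Base term: 3 August 2004 + 15 years → 3 August 2019.
Examination Delay Credit: +875 days → 25 December 2021.
Opposition Stay Credit: +322 days → 12 November 2022.
Response Delay Deduction: −294 days → 22 January 2022.

January 22, 2022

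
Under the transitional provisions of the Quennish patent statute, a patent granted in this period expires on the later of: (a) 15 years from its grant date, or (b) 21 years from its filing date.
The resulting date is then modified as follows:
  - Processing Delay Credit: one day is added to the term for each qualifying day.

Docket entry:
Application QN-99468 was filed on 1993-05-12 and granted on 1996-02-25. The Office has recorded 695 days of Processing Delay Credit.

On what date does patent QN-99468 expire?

(a) grant + 15 years → 25 February 2011.
(b) filing + 21 years → 12 May 2014.
Later of the two: 12 May 2014.
Processing Delay Credit: +695 days → 6 April 2016.

2016-04-06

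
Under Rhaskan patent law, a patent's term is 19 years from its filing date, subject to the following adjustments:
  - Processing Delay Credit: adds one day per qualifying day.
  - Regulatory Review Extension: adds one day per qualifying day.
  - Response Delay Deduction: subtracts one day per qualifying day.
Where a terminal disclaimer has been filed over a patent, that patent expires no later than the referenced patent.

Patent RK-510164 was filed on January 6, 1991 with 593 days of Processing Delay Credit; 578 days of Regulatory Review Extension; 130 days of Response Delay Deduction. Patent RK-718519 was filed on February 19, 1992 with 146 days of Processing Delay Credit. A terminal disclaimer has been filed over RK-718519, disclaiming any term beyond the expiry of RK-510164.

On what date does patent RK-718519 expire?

July 15, 2011

Natural term of RK-718519:
  Base: filing + 19 years → 19 February 2011.
  Processing Delay Credit: +146 days → 15 July 2011.
Expiry of referenced patent RK-510164:
  Base: filing + 19 years → 6 January 2010.
  Processing Delay Credit: +593 days → 22 August 2011.
  Regulatory Review Extension: +578 days → 22 March 2013.
  Response Delay Deduction: −130 days → 12 November 2012.
Terminal disclaimer: RK-718519 expires on the earlier of 15 July 2011 and 12 November 2012.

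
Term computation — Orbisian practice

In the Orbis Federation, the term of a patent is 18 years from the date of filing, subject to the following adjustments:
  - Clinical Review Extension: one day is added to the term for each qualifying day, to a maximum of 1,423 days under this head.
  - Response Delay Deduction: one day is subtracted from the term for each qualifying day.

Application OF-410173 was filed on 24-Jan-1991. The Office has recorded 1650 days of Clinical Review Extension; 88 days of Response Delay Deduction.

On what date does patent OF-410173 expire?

2012-09-20

Base term: filing date + 18 years → 24 January 2009.
Clinical Review Extension: 1650 days claimed exceeds the 1423-day cap, so +1423 days → 17 December 2012.
Response Delay Deduction: −88 days → 20 September 2012.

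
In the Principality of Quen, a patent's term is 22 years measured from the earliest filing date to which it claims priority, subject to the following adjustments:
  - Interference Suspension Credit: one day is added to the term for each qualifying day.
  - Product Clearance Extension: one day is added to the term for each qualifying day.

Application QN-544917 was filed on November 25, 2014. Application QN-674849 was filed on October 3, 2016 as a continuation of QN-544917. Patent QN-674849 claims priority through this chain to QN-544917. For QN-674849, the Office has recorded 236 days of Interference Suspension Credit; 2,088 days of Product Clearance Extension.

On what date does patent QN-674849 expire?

Earliest priority filing: 25 November 2014.
Base term: 25 November 2014 + 22 years → 25 November 2036.
Interference Suspension Credit: +236 days → 19 July 2037.
Product Clearance Extension: +2088 days → 7 April 2043.

2043-04-07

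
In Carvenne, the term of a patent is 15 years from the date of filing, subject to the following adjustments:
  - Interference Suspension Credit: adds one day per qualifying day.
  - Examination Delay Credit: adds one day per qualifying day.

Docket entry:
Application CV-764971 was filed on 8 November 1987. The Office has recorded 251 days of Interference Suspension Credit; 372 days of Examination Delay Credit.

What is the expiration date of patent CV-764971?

2004-07-23

Base term: filing date + 15 years → 8 November 2002.
Interference Suspension Credit: +251 days → 17 July 2003.
Examination Delay Credit: +372 days → 23 July 2004.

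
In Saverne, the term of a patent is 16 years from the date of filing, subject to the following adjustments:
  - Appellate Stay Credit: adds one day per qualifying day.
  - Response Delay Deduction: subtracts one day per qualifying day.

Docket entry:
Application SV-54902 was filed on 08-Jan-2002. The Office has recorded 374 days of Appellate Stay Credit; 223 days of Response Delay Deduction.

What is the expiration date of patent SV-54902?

June 8, 2018

Base term: filing date + 16 years → 8 January 2018.
Appellate Stay Credit: +374 days → 17 January 2019.
Response Delay Deduction: −223 days → 8 June 2018.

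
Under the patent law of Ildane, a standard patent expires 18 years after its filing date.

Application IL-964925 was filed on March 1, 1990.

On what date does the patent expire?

March 1, 2008

Filing date + 18 years → 1 March 2008.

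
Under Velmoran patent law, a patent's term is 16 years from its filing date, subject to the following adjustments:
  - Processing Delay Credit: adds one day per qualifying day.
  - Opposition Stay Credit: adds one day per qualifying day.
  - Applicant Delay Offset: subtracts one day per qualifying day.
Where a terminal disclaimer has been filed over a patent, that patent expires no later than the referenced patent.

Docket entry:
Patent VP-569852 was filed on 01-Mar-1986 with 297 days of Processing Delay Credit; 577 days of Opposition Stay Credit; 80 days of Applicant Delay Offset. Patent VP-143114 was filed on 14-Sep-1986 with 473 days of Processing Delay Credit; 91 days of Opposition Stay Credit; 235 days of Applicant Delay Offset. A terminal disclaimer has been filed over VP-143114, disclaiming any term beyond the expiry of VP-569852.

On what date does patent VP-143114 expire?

Natural term of VP-143114:
  Base: filing + 16 years → 14 September 2002.
  Processing Delay Credit: +473 days → 31 December 2003.
  Opposition Stay Credit: +91 days → 31 March 2004.
  Applicant Delay Offset: −235 days → 9 August 2003.
Expiry of referenced patent VP-569852:
  Base: filing + 16 years → 1 March 2002.
  Processing Delay Credit: +297 days → 23 December 2002.
  Opposition Stay Credit: +577 days → 22 July 2004.
  Applicant Delay Offset: −80 days → 3 May 2004.
Terminal disclaimer: VP-143114 expires on the earlier of 9 August 2003 and 3 May 2004.

August 9, 2003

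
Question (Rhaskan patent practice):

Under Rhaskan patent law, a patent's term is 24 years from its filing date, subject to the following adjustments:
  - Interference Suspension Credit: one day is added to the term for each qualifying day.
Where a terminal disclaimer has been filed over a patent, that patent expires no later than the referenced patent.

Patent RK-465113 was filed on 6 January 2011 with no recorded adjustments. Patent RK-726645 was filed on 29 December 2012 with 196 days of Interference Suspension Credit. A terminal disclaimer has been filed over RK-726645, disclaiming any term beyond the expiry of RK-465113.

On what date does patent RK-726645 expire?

Natural term of RK-726645:
  Base: filing + 24 years → 29 December 2036.
  Interference Suspension Credit: +196 days → 13 July 2037.
Expiry of referenced patent RK-465113:
  Base: filing + 24 years → 6 January 2035.
Terminal disclaimer: RK-726645 expires on the earlier of 13 July 2037 and 6 January 2035.

January 6, 2035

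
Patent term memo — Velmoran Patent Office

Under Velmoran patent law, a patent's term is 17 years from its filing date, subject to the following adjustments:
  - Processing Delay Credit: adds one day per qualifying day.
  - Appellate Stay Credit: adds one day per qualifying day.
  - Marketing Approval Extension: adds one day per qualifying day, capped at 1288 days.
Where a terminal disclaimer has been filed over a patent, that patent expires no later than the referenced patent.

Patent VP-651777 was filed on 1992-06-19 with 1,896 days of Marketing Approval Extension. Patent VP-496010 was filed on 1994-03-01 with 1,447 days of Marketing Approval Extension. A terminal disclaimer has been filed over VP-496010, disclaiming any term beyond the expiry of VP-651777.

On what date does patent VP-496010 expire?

December 28, 2012

Natural term of VP-496010:
  Base: filing + 17 years → 1 March 2011.
  Marketing Approval Extension: 1447 days claimed exceeds the 1288-day cap, so +1288 days → 9 September 2014.
Expiry of referenced patent VP-651777:
  Base: filing + 17 years → 19 June 2009.
  Marketing Approval Extension: 1896 days claimed exceeds the 1288-day cap, so +1288 days → 28 December 2012.
Terminal disclaimer: VP-496010 expires on the earlier of 9 September 2014 and 28 December 2012.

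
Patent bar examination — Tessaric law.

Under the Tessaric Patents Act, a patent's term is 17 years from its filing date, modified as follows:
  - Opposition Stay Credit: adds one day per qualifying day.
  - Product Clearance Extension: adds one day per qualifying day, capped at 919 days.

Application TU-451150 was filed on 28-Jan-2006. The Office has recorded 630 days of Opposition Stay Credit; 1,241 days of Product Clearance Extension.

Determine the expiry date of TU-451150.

Base term: filing date + 17 years → 28 January 2023.
Opposition Stay Credit: +630 days → 19 October 2024.
Product Clearance Extension: 1241 days claimed exceeds the 919-day cap, so +919 days → 26 April 2027.

2027-04-26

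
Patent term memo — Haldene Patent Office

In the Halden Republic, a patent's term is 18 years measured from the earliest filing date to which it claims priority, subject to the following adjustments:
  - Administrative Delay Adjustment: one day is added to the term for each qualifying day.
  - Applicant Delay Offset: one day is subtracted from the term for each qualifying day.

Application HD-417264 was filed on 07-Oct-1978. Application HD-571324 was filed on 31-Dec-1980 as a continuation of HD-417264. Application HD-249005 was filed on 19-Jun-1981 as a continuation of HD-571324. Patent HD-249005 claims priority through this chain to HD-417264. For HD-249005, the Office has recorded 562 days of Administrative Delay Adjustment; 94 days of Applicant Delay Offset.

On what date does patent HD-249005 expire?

Earliest priority filing: 7 October 1978.
Base term: 7 October 1978 + 18 years → 7 October 1996.
Administrative Delay Adjustment: +562 days → 22 April 1998.
Applicant Delay Offset: −94 days → 18 January 1998.

1998-01-18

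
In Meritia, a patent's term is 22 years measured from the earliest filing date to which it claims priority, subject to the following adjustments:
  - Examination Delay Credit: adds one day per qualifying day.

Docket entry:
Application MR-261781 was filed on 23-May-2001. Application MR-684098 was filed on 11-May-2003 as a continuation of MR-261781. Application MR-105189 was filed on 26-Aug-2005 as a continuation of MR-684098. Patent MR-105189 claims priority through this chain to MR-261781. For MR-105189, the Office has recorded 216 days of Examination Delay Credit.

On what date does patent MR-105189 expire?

Earliest priority filing: 23 May 2001.
Base term: 23 May 2001 + 22 years → 23 May 2023.
Examination Delay Credit: +216 days → 25 December 2023.

2023-12-25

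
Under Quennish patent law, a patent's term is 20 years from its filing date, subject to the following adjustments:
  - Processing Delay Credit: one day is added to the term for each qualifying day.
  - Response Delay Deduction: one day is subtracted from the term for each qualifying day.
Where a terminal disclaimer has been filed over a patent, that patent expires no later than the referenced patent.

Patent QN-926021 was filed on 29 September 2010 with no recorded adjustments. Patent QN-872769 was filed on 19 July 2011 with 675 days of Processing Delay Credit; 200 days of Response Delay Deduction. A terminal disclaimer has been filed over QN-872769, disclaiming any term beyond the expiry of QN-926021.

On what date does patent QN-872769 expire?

Natural term of QN-872769:
  Base: filing + 20 years → 19 July 2031.
  Processing Delay Credit: +675 days → 24 May 2033.
  Response Delay Deduction: −200 days → 5 November 2032.
Expiry of referenced patent QN-926021:
  Base: filing + 20 years → 29 September 2030.
Terminal disclaimer: QN-872769 expires on the earlier of 5 November 2032 and 29 September 2030.

2030-09-29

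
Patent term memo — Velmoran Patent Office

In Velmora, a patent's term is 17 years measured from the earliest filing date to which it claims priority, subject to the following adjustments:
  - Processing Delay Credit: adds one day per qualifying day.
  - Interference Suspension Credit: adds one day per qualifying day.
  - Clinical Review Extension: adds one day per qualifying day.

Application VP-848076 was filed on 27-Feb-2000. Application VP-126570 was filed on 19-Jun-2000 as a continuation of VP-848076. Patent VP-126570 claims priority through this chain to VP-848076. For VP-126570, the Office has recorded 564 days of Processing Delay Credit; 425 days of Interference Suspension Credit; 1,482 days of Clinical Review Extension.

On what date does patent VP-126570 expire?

December 4, 2023

Earliest priority filing: 27 February 2000.
Base term: 27 February 2000 + 17 years → 27 February 2017.
Processing Delay Credit: +564 days → 14 September 2018.
Interference Suspension Credit: +425 days → 13 November 2019.
Clinical Review Extension: +1482 days → 4 December 2023.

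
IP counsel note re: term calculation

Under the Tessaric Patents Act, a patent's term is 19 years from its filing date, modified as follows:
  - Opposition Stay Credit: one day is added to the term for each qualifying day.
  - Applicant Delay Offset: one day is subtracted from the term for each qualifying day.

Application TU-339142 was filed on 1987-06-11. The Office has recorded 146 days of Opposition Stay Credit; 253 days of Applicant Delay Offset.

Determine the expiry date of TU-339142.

Base term: filing date + 19 years → 11 June 2006.
Opposition Stay Credit: +146 days → 4 November 2006.
Applicant Delay Offset: −253 days → 24 February 2006.

2006-02-24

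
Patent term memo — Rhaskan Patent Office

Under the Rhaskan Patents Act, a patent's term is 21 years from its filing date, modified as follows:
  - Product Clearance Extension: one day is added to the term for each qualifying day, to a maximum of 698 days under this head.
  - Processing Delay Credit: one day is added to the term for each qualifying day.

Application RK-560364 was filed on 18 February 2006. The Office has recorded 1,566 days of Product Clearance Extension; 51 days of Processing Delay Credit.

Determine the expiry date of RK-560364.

Base term: filing date + 21 years → 18 February 2027.
Product Clearance Extension: 1566 days claimed exceeds the 698-day cap, so +698 days → 16 January 2029.
Processing Delay Credit: +51 days → 8 March 2029.

2029-03-08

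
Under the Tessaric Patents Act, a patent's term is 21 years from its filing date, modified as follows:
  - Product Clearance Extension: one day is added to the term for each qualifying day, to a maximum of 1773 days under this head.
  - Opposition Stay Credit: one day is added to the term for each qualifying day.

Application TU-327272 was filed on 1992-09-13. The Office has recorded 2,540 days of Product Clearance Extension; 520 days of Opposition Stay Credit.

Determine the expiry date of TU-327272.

Base term: filing date + 21 years → 13 September 2013.
Product Clearance Extension: 2540 days claimed exceeds the 1773-day cap, so +1773 days → 22 July 2018.
Opposition Stay Credit: +520 days → 24 December 2019.

December 24, 2019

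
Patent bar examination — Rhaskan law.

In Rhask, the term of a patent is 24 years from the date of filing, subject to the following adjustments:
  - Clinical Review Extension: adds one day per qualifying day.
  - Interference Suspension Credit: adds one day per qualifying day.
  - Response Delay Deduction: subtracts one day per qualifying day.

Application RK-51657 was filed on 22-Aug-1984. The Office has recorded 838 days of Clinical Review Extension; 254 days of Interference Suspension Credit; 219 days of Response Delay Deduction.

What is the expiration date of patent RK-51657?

Base term: filing date + 24 years → 22 August 2008.
Clinical Review Extension: +838 days → 8 December 2010.
Interference Suspension Credit: +254 days → 19 August 2011.
Response Delay Deduction: −219 days → 12 January 2011.

January 12, 2011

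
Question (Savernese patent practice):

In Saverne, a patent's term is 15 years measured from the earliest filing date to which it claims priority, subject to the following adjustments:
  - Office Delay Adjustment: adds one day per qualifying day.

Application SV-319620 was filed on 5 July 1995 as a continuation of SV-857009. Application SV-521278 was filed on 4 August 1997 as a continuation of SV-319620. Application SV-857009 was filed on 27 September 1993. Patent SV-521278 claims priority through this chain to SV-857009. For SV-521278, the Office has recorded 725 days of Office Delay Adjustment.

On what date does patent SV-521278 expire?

2010-09-22

Earliest priority filing: 27 September 1993.
Base term: 27 September 1993 + 15 years → 27 September 2008.
Office Delay Adjustment: +725 days → 22 September 2010.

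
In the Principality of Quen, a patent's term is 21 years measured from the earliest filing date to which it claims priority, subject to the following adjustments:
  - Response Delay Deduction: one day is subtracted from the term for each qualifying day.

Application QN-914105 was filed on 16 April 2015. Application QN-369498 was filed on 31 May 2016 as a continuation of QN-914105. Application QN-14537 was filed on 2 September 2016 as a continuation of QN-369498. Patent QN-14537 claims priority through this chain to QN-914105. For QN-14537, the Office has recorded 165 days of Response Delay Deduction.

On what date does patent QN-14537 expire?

November 3, 2035

Earliest priority filing: 16 April 2015.
Base term: 16 April 2015 + 21 years → 16 April 2036.
Response Delay Deduction: −165 days → 3 November 2035.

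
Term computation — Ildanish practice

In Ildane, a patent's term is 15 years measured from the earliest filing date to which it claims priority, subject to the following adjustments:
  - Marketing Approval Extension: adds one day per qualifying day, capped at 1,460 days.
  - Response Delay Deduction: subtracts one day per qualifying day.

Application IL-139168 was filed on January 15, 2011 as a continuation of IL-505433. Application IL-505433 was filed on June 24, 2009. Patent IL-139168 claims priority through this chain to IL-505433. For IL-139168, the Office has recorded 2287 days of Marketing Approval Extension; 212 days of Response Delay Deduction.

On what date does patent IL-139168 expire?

Earliest priority filing: 24 June 2009.
Base term: 24 June 2009 + 15 years → 24 June 2024.
Marketing Approval Extension: 2287 days claimed exceeds the 1460-day cap, so +1460 days → 23 June 2028.
Response Delay Deduction: −212 days → 24 November 2027.

2027-11-24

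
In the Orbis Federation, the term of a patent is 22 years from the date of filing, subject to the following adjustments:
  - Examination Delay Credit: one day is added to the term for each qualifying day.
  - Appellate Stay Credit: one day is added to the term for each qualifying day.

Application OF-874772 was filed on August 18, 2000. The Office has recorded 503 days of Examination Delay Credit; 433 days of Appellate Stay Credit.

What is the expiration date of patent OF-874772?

March 11, 2025

Base term: filing date + 22 years → 18 August 2022.
Examination Delay Credit: +503 days → 3 January 2024.
Appellate Stay Credit: +433 days → 11 March 2025.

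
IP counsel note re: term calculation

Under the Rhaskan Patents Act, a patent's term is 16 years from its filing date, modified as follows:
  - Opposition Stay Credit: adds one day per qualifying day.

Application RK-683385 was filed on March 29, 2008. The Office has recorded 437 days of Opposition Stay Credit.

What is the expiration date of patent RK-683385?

Base term: filing date + 16 years → 29 March 2024.
Opposition Stay Credit: +437 days → 9 June 2025.

June 9, 2025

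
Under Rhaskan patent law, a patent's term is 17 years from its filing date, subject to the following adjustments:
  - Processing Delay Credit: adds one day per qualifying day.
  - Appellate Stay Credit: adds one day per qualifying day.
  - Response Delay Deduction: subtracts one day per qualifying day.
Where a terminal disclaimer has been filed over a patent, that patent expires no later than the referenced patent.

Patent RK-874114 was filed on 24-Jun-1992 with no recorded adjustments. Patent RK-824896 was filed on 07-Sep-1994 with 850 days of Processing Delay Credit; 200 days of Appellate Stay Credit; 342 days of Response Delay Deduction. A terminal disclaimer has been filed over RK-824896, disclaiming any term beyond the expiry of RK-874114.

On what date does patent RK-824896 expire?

June 24, 2009

Natural term of RK-824896:
  Base: filing + 17 years → 7 September 2011.
  Processing Delay Credit: +850 days → 4 January 2014.
  Appellate Stay Credit: +200 days → 23 July 2014.
  Response Delay Deduction: −342 days → 15 August 2013.
Expiry of referenced patent RK-874114:
  Base: filing + 17 years → 24 June 2009.
Terminal disclaimer: RK-824896 expires on the earlier of 15 August 2013 and 24 June 2009.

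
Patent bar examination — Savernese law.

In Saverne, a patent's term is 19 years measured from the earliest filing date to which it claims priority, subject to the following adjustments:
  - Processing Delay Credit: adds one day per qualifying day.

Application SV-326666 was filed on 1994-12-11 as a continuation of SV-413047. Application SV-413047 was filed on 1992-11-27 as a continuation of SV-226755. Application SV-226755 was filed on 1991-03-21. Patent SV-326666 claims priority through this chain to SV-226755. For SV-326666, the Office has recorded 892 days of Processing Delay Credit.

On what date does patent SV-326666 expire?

August 29, 2012

Earliest priority filing: 21 March 1991.
Base term: 21 March 1991 + 19 years → 21 March 2010.
Processing Delay Credit: +892 days → 29 August 2012.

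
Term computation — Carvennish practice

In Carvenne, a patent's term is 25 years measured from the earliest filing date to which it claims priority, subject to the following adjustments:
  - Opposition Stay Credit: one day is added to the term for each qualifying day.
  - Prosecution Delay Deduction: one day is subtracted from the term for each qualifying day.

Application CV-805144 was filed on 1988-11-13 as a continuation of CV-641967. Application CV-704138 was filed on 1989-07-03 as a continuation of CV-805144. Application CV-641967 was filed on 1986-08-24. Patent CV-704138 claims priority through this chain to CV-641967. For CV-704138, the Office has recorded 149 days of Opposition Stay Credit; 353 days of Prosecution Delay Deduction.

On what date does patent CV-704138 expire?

Earliest priority filing: 24 August 1986.
Base term: 24 August 1986 + 25 years → 24 August 2011.
Opposition Stay Credit: +149 days → 20 January 2012.
Prosecution Delay Deduction: −353 days → 1 February 2011.

2011-02-01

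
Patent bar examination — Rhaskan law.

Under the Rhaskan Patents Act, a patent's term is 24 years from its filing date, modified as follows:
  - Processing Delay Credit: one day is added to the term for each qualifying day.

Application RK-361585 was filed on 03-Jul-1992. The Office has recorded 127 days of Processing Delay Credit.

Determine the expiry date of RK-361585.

Base term: filing date + 24 years → 3 July 2016.
Processing Delay Credit: +127 days → 7 November 2016.

2016-11-07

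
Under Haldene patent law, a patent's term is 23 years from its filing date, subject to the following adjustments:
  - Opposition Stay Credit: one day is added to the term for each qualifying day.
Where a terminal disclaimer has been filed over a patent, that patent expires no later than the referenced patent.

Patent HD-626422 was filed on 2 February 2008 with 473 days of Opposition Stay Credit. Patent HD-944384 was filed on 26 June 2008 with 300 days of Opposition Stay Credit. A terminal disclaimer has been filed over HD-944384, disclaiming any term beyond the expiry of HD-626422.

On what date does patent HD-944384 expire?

Natural term of HD-944384:
  Base: filing + 23 years → 26 June 2031.
  Opposition Stay Credit: +300 days → 21 April 2032.
Expiry of referenced patent HD-626422:
  Base: filing + 23 years → 2 February 2031.
  Opposition Stay Credit: +473 days → 20 May 2032.
Terminal disclaimer: HD-944384 expires on the earlier of 21 April 2032 and 20 May 2032.

April 21, 2032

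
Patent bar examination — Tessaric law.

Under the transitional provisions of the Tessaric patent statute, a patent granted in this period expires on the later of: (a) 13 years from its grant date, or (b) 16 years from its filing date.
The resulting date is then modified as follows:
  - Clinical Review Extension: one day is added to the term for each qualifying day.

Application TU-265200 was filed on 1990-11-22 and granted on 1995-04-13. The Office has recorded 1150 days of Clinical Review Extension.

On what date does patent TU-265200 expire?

2011-06-07

(a) grant + 13 years → 13 April 2008.
(b) filing + 16 years → 22 November 2006.
Later of the two: 13 April 2008.
Clinical Review Extension: +1150 days → 7 June 2011.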